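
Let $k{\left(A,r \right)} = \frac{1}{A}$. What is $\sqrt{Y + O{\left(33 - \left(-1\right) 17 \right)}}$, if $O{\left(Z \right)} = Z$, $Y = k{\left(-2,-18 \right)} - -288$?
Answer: $\frac{15 \sqrt{6}}{2} \approx 18.371$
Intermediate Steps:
$Y = \frac{575}{2}$ ($Y = \frac{1}{-2} - -288 = - \frac{1}{2} + 288 = \frac{575}{2} \approx 287.5$)
$\sqrt{Y + O{\left(33 - \left(-1\right) 17 \right)}} = \sqrt{\frac{575}{2} + \left(33 - \left(-1\right) 17\right)} = \sqrt{\frac{575}{2} + \left(33 - -17\right)} = \sqrt{\frac{575}{2} + \left(33 + 17\right)} = \sqrt{\frac{575}{2} + 50} = \sqrt{\frac{675}{2}} = \frac{15 \sqrt{6}}{2}$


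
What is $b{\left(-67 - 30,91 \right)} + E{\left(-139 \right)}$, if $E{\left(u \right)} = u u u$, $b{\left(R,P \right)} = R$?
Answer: $-2685716$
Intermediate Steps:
$E{\left(u \right)} = u^{3}$ ($E{\left(u \right)} = u^{2} u = u^{3}$)
$b{\left(-67 - 30,91 \right)} + E{\left(-139 \right)} = \left(-67 - 30\right) + \left(-139\right)^{3} = -97 - 2685619 = -2685716$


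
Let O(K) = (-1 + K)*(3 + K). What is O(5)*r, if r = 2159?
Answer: 69088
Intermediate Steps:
O(5)*r = (-3 + 5**2 + 2*5)*2159 = (-3 + 25 + 10)*2159 = 32*2159 = 69088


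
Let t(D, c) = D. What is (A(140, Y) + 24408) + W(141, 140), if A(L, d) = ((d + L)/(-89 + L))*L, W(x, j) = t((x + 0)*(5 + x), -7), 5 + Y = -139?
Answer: 2294134/51 ≈ 44983.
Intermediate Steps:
Y = -144 (Y = -5 - 139 = -144)
W(x, j) = x*(5 + x) (W(x, j) = (x + 0)*(5 + x) = x*(5 + x))
A(L, d) = L*(L + d)/(-89 + L) (A(L, d) = ((L + d)/(-89 + L))*L = L*(L + d)/(-89 + L))
(A(140, Y) + 24408) + W(141, 140) = (140*(140 - 144)/(-89 + 140) + 24408) + 141*(5 + 141) = (140*(-4)/51 + 24408) + 141*146 = (140*(1/51)*(-4) + 24408) + 20586 = (-560/51 + 24408) + 20586 = 1244248/51 + 20586 = 2294134/51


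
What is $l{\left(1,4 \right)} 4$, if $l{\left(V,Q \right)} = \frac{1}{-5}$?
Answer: $- \frac{4}{5} \approx -0.8$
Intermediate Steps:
$l{\left(V,Q \right)} = - \frac{1}{5}$
$l{\left(1,4 \right)} 4 = \left(- \frac{1}{5}\right) 4 = - \frac{4}{5}$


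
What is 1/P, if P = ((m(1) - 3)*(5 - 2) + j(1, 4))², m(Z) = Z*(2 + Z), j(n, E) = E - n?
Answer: ⅑ ≈ 0.11111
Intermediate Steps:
P = 9 (P = ((1*(2 + 1) - 3)*(5 - 2) + (4 - 1*1))² = ((1*3 - 3)*3 + (4 - 1))² = ((3 - 3)*3 + 3)² = (0*3 + 3)² = (0 + 3)² = 3² = 9)
1/P = 1/9 = ⅑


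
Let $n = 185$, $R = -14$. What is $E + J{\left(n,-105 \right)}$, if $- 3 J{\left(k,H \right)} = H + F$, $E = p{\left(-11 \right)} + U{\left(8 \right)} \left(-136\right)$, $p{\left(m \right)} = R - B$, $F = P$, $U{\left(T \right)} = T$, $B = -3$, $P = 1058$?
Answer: $- \frac{4250}{3} \approx -1416.7$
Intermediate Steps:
$F = 1058$
$p{\left(m \right)} = -11$ ($p{\left(m \right)} = -14 - -3 = -14 + 3 = -11$)
$E = -1099$ ($E = -11 + 8 \left(-136\right) = -11 - 1088 = -1099$)
$J{\left(k,H \right)} = - \frac{1058}{3} - \frac{H}{3}$ ($J{\left(k,H \right)} = - \frac{H + 1058}{3} = - \frac{1058 + H}{3} = - \frac{1058}{3} - \frac{H}{3}$)
$E + J{\left(n,-105 \right)} = -1099 - \frac{953}{3} = - \frac{4250}{3}$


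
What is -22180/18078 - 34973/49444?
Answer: -864454907/446924316 ≈ -1.9342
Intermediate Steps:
-22180/18078 - 34973/49444 = -22180*1/18078 - 34973*1/49444 = -11090/9039 - 34973/49444 = -864454907/446924316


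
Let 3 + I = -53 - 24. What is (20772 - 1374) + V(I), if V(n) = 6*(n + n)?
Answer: 18438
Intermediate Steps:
I = -80 (I = -3 + (-53 - 24) = -3 - 77 = -80)
V(n) = 12*n (V(n) = 6*(2*n) = 12*n)
(20772 - 1374) + V(I) = (20772 - 1374) + 12*(-80) = 19398 - 960 = 18438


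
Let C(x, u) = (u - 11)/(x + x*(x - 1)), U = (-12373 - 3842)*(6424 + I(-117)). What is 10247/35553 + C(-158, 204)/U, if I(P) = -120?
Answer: 2905370737443239/10080476808375680 ≈ 0.28822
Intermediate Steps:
U = -102219360 (U = (-12373 - 3842)*(6424 - 120) = -16215*6304 = -102219360)
C(x, u) = (-11 + u)/(x + x*(-1 + x))
10247/35553 + C(-158, 204)/U = 10247/35553 + ((-11 + 204)/(-158)²)/(-102219360) = 10247*(1/35553) + ((1/24964)*193)*(-1/102219360) = 10247/35553 + (193/24964)*(-1/102219360) = 10247/35553 - 193/2551804103040 = 2905370737443239/10080476808375680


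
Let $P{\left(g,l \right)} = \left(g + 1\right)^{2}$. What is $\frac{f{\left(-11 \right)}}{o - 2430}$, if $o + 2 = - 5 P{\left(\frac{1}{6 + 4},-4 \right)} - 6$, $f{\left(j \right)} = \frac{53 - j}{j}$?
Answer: $\frac{1280}{537691} \approx 0.0023805$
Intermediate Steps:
$P{\left(g,l \right)} = \left(1 + g\right)^{2}$
$f{\left(j \right)} = \frac{53 - j}{j}$
$o = - \frac{281}{20}$ ($o = -2 - \left(6 + 5 \left(1 + \frac{1}{6 + 4}\right)^{2}\right) = -2 - \left(6 + 5 \left(1 + \frac{1}{10}\right)^{2}\right) = -2 - \left(6 + 5 \left(\frac{11}{10}\right)^{2}\right) = -2 - \frac{241}{20} = - \frac{281}{20} \approx -14.05$)
$\frac{f{\left(-11 \right)}}{o - 2430} = \frac{\frac{1}{-11} \left(53 - -11\right)}{- \frac{281}{20} - 2430} = \frac{\left(- \frac{1}{11}\right) \left(53 + 11\right)}{- \frac{48881}{20}} = \left(- \frac{1}{11}\right) 64 \left(- \frac{20}{48881}\right) = \left(- \frac{64}{11}\right) \left(- \frac{20}{48881}\right) = \frac{1280}{537691}$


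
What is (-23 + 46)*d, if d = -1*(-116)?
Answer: 2668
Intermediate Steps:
d = 116
(-23 + 46)*d = (-23 + 46)*116 = 23*116 = 2668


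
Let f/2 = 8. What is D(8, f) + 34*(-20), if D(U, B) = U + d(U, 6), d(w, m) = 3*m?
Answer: -654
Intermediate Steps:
f = 16 (f = 2*8 = 16)
D(U, B) = 18 + U (D(U, B) = U + 3*6 = U + 18 = 18 + U)
D(8, f) + 34*(-20) = (18 + 8) + 34*(-20) = 26 - 680 = -654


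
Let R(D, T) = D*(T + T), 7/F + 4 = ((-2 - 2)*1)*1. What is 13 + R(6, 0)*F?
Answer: 13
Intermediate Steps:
F = -7/8 (F = 7/(-4 + ((-2 - 2)*1)*1) = 7/(-4 - 4*1*1) = 7/(-4 - 4*1) = 7/(-4 - 4) = 7/(-8) = 7*(-1/8) = -7/8 ≈ -0.87500)
R(D, T) = 2*D*T (R(D, T) = D*(2*T) = 2*D*T)
13 + R(6, 0)*F = 13 + (2*6*0)*(-7/8) = 13 + 0*(-7/8) = 13 + 0 = 13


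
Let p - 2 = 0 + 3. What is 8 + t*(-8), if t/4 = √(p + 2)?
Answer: 8 - 32*√7 ≈ -76.664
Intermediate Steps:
p = 5 (p = 2 + (0 + 3) = 2 + 3 = 5)
t = 4*√7 (t = 4*√(5 + 2) = 4*√7 ≈ 10.583)
8 + t*(-8) = 8 + (4*√7)*(-8) = 8 - 32*√7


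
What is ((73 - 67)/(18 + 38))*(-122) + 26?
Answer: 181/14 ≈ 12.929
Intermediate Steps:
((73 - 67)/(18 + 38))*(-122) + 26 = (6/56)*(-122) + 26 = (6*(1/56))*(-122) + 26 = (3/28)*(-122) + 26 = -183/14 + 26 = 181/14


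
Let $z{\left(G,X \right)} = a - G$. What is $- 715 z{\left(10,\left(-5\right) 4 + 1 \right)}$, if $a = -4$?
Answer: $10010$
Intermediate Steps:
$z{\left(G,X \right)} = -4 - G$
$- 715 z{\left(10,\left(-5\right) 4 + 1 \right)} = - 715 \left(-4 - 10\right) = \left(-715\right) \left(-14\right) = 10010$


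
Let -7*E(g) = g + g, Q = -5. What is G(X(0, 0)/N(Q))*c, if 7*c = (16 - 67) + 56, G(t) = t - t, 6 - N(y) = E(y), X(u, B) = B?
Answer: 0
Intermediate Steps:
E(g) = -2*g/7 (E(g) = -(g + g)/7 = -2*g/7)
N(y) = 6 + 2*y/7 (N(y) = 6 - (-2)*y/7 = 6 + 2*y/7)
G(t) = 0
c = 5/7 (c = ((16 - 67) + 56)/7 = (-51 + 56)/7 = (1/7)*5 = 5/7 ≈ 0.71429)
G(X(0, 0)/N(Q))*c = 0*(5/7) = 0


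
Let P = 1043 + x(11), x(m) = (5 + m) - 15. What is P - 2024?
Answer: -980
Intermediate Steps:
x(m) = -10 + m
P = 1044 (P = 1043 + (-10 + 11) = 1043 + 1 = 1044)
P - 2024 = 1044 - 2024 = -980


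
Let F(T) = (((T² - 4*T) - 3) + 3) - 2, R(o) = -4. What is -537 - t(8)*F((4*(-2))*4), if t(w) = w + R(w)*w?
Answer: 27063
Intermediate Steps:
t(w) = -3*w (t(w) = w - 4*w = -3*w)
F(T) = -2 + T² - 4*T (F(T) = ((-3 + T² - 4*T) + 3) - 2 = (T² - 4*T) - 2 = -2 + T² - 4*T)
-537 - t(8)*F((4*(-2))*4) = -537 - (-3*8)*(-2 + ((4*(-2))*4)² - 4*4*(-2)*4) = -537 - (-24)*(-2 + (-8*4)² - (-32)*4) = -537 - (-24)*(-2 + (-32)² - 4*(-32)) = -537 - (-24)*(-2 + 1024 + 128) = -537 - (-24)*1150 = -537 - 1*(-27600) = -537 + 27600 = 27063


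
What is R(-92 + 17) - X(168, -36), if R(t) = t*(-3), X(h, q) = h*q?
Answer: 6273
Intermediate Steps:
R(t) = -3*t
R(-92 + 17) - X(168, -36) = -3*(-92 + 17) - 168*(-36) = -3*(-75) - 1*(-6048) = 225 + 6048 = 6273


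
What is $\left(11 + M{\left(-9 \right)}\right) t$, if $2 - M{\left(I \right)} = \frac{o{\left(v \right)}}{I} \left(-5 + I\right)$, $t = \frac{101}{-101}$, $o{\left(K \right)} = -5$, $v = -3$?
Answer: $- \frac{187}{9} \approx -20.778$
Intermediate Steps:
$t = -1$ ($t = 101 \left(- \frac{1}{101}\right) = -1$)
$M{\left(I \right)} = 2 + \frac{5 \left(-5 + I\right)}{I}$ ($M{\left(I \right)} = 2 - - \frac{5}{I} \left(-5 + I\right) = 2 - - \frac{5 \left(-5 + I\right)}{I} = 2 + \frac{5 \left(-5 + I\right)}{I}$)
$\left(11 + M{\left(-9 \right)}\right) t = \left(11 + \left(7 - \frac{25}{-9}\right)\right) \left(-1\right) = \left(11 + \left(7 - - \frac{25}{9}\right)\right) \left(-1\right) = \left(11 + \left(7 + \frac{25}{9}\right)\right) \left(-1\right) = \left(11 + \frac{88}{9}\right) \left(-1\right) = \frac{187}{9} \left(-1\right) = - \frac{187}{9}$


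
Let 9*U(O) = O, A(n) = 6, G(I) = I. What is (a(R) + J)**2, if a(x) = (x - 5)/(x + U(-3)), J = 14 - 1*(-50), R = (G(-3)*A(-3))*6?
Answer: 446857321/105625 ≈ 4230.6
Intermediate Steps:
U(O) = O/9
R = -108 (R = -3*6*6 = -18*6 = -108)
J = 64 (J = 14 + 50 = 64)
a(x) = (-5 + x)/(-1/3 + x) (a(x) = (x - 5)/(x + (1/9)*(-3)) = (-5 + x)/(x - 1/3) = (-5 + x)/(-1/3 + x))
(a(R) + J)**2 = (3*(-5 - 108)/(-1 + 3*(-108)) + 64)**2 = (3*(-113)/(-1 - 324) + 64)**2 = (3*(-113)/(-325) + 64)**2 = (3*(-1/325)*(-113) + 64)**2 = (339/325 + 64)**2 = (21139/325)**2 = 446857321/105625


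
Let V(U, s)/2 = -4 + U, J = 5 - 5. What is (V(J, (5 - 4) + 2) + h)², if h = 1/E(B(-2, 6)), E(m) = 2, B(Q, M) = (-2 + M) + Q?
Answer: 225/4 ≈ 56.250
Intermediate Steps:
B(Q, M) = -2 + M + Q
J = 0
V(U, s) = -8 + 2*U (V(U, s) = 2*(-4 + U) = -8 + 2*U)
h = ½ (h = 1/2 = ½ ≈ 0.50000)
(V(J, (5 - 4) + 2) + h)² = ((-8 + 2*0) + ½)² = ((-8 + 0) + ½)² = (-8 + ½)² = (-15/2)² = 225/4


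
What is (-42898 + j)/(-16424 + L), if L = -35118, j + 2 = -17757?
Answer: 60657/51542 ≈ 1.1768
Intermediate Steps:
j = -17759 (j = -2 - 17757 = -17759)
(-42898 + j)/(-16424 + L) = (-42898 - 17759)/(-16424 - 35118) = -60657/(-51542) = -60657*(-1/51542) = 60657/51542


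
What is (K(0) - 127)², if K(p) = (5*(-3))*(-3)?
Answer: 6724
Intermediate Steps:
K(p) = 45 (K(p) = -15*(-3) = 45)
(K(0) - 127)² = (45 - 127)² = (-82)² = 6724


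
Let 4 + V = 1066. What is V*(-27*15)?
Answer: -430110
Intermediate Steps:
V = 1062 (V = -4 + 1066 = 1062)
V*(-27*15) = 1062*(-27*15) = 1062*(-405) = -430110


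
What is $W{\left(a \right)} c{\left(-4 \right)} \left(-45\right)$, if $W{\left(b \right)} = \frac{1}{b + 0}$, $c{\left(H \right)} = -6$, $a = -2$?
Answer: $-135$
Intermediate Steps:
$W{\left(b \right)} = \frac{1}{b}$
$W{\left(a \right)} c{\left(-4 \right)} \left(-45\right) = \frac{1}{-2} \left(-6\right) \left(-45\right) = \left(- \frac{1}{2}\right) \left(-6\right) \left(-45\right) = 3 \left(-45\right) = -135$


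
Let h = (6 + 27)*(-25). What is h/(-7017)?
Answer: 275/2339 ≈ 0.11757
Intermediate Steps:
h = -825 (h = 33*(-25) = -825)
h/(-7017) = -825/(-7017) = -825*(-1/7017) = 275/2339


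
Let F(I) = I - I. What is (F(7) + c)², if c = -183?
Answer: 33489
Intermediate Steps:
F(I) = 0
(F(7) + c)² = (0 - 183)² = (-183)² = 33489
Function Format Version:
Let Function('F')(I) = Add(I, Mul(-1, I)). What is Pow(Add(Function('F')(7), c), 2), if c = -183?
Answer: 33489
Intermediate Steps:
Function('F')(I) = 0
Pow(Add(Function('F')(7), c), 2) = Pow(Add(0, -183), 2) = Pow(-183, 2) = 33489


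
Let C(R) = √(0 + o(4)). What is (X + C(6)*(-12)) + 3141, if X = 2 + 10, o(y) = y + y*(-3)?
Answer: 3153 - 24*I*√2 ≈ 3153.0 - 33.941*I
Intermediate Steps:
o(y) = -2*y (o(y) = y - 3*y = -2*y)
X = 12
C(R) = 2*I*√2 (C(R) = √(0 - 2*4) = √(0 - 8) = √(-8) = 2*I*√2)
(X + C(6)*(-12)) + 3141 = (12 + (2*I*√2)*(-12)) + 3141 = (12 - 24*I*√2) + 3141 = 3153 - 24*I*√2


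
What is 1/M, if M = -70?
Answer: -1/70 ≈ -0.014286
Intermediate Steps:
1/M = 1/(-70) = -1/70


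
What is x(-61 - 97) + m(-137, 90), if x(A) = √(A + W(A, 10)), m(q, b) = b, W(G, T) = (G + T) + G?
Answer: 90 + 4*I*√29 ≈ 90.0 + 21.541*I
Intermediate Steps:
W(G, T) = T + 2*G
x(A) = √(10 + 3*A) (x(A) = √(A + (10 + 2*A)) = √(10 + 3*A))
x(-61 - 97) + m(-137, 90) = √(10 + 3*(-61 - 97)) + 90 = √(10 + 3*(-158)) + 90 = √(10 - 474) + 90 = √(-464) + 90 = 4*I*√29 + 90 = 90 + 4*I*√29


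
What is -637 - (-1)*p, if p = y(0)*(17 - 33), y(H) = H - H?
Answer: -637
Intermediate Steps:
y(H) = 0
p = 0 (p = 0*(17 - 33) = 0*(-16) = 0)
-637 - (-1)*p = -637 - (-1)*0 = -637 - 1*0 = -637 + 0 = -637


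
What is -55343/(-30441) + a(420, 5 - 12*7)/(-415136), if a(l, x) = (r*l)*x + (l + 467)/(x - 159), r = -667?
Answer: -154870553742089/3007642884288 ≈ -51.492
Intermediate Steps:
a(l, x) = (467 + l)/(-159 + x) - 667*l*x (a(l, x) = (-667*l)*x + (l + 467)/(x - 159) = -667*l*x + (467 + l)/(-159 + x) = (467 + l)/(-159 + x) - 667*l*x)
-55343/(-30441) + a(420, 5 - 12*7)/(-415136) = -55343/(-30441) + ((467 + 420 - 667*420*(5 - 12*7)**2 + 106053*420*(5 - 12*7))/(-159 + (5 - 12*7)))/(-415136) = -55343*(-1/30441) + ((467 + 420 - 667*420*(5 - 84)**2 + 106053*420*(5 - 84))/(-159 + (5 - 84)))*(-1/415136) = 55343/30441 + ((467 + 420 - 667*420*(-79)**2 + 106053*420*(-79))/(-159 - 79))*(-1/415136) = 55343/30441 + ((467 + 420 - 667*420*6241 - 3518838540)/(-238))*(-1/415136) = 55343/30441 - (467 + 420 - 1748353740 - 3518838540)/238*(-1/415136) = 55343/30441 - 1/238*(-5267191393)*(-1/415136) = 55343/30441 + (5267191393/238)*(-1/415136) = 55343/30441 - 5267191393/98802368 = -154870553742089/3007642884288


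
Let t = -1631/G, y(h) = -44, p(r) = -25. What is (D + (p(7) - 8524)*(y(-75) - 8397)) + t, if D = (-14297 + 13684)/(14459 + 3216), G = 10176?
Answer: 12979134619361387/179860800 ≈ 7.2162e+7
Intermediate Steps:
t = -1631/10176 ≈ -0.16028
D = -613/17675 ≈ -0.034682
(D + (p(7) - 8524)*(y(-75) - 8397)) + t = (-613/17675 + (-25 - 8524)*(-44 - 8397)) - 1631/10176 = (-613/17675 - 8549*(-8441)) - 1631/10176 = (-613/17675 + 72162109) - 1631/10176 = 1275465275962/17675 - 1631/10176 = 12979134619361387/179860800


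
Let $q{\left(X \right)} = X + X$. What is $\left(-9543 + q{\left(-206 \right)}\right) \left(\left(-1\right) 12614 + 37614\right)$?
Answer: $-248875000$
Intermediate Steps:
$q{\left(X \right)} = 2 X$
$\left(-9543 + q{\left(-206 \right)}\right) \left(\left(-1\right) 12614 + 37614\right) = \left(-9543 + 2 \left(-206\right)\right) \left(\left(-1\right) 12614 + 37614\right) = \left(-9543 - 412\right) \left(-12614 + 37614\right) = \left(-9955\right) 25000 = -248875000$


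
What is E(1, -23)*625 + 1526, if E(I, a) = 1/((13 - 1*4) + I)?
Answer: 3177/2 ≈ 1588.5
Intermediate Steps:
E(I, a) = 1/(9 + I) (E(I, a) = 1/((13 - 4) + I) = 1/(9 + I))
E(1, -23)*625 + 1526 = 625/(9 + 1) + 1526 = 625/10 + 1526 = (⅒)*625 + 1526 = 125/2 + 1526 = 3177/2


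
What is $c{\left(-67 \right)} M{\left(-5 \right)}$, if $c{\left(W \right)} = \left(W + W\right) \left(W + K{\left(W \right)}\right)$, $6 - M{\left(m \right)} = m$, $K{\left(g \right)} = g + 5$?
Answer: $190146$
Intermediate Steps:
$K{\left(g \right)} = 5 + g$
$M{\left(m \right)} = 6 - m$
$c{\left(W \right)} = 2 W \left(5 + 2 W\right)$ ($c{\left(W \right)} = \left(W + W\right) \left(W + \left(5 + W\right)\right) = 2 W \left(5 + 2 W\right)$)
$c{\left(-67 \right)} M{\left(-5 \right)} = 2 \left(-67\right) \left(5 + 2 \left(-67\right)\right) \left(6 - -5\right) = 2 \left(-67\right) \left(5 - 134\right) \left(6 + 5\right) = 2 \left(-67\right) \left(-129\right) 11 = 17286 \cdot 11 = 190146$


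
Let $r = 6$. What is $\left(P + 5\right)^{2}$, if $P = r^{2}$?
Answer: $1681$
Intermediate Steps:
$P = 36$ ($P = 6^{2} = 36$)
$\left(P + 5\right)^{2} = \left(36 + 5\right)^{2} = 41^{2} = 1681$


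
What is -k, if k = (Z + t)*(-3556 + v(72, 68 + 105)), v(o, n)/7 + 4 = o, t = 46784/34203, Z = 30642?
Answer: 3228132938800/34203 ≈ 9.4382e+7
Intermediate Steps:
t = 46784/34203 (t = 46784*(1/34203) = 46784/34203 ≈ 1.3678)
v(o, n) = -28 + 7*o
k = -3228132938800/34203 (k = (30642 + 46784/34203)*(-3556 + (-28 + 7*72)) = 1048095110*(-3556 + (-28 + 504))/34203 = 1048095110*(-3556 + 476)/34203 = (1048095110/34203)*(-3080) = -3228132938800/34203 ≈ -9.4382e+7)
-k = -1*(-3228132938800/34203) = 3228132938800/34203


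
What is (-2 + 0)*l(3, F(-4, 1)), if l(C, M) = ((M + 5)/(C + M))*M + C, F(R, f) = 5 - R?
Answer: -27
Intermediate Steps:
l(C, M) = C + M*(5 + M)/(C + M) (l(C, M) = ((5 + M)/(C + M))*M + C = M*(5 + M)/(C + M) + C = C + M*(5 + M)/(C + M))
(-2 + 0)*l(3, F(-4, 1)) = (-2 + 0)*((3**2 + (5 - 1*(-4))**2 + 5*(5 - 1*(-4)) + 3*(5 - 1*(-4)))/(3 + (5 - 1*(-4)))) = -2*(9 + (5 + 4)**2 + 5*(5 + 4) + 3*(5 + 4))/(3 + (5 + 4)) = -2*(9 + 9**2 + 5*9 + 3*9)/(3 + 9) = -2*(9 + 81 + 45 + 27)/12 = -162/6 = -2*27/2 = -27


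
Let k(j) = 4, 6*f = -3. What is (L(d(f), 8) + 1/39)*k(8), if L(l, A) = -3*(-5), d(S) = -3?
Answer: 2344/39 ≈ 60.103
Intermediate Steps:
f = -½ (f = (⅙)*(-3) = -½ ≈ -0.50000)
L(l, A) = 15
(L(d(f), 8) + 1/39)*k(8) = (15 + 1/39)*4 = (586/39)*4 = 2344/39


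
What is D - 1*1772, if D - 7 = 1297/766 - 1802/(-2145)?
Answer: -2895856153/1643070 ≈ -1762.5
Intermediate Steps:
D = 15663887/1643070 (D = 7 + (1297/766 - 1802/(-2145)) = 7 + (1297*(1/766) - 1802*(-1/2145)) = 7 + (1297/766 + 1802/2145) = 7 + 4162397/1643070 = 15663887/1643070 ≈ 9.5333)
D - 1*1772 = 15663887/1643070 - 1*1772 = 15663887/1643070 - 1772 = -2895856153/1643070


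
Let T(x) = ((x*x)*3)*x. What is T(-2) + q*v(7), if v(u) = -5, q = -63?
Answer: 291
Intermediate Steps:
T(x) = 3*x**3 (T(x) = (x**2*3)*x = (3*x**2)*x = 3*x**3)
T(-2) + q*v(7) = 3*(-2)**3 - 63*(-5) = 3*(-8) + 315 = -24 + 315 = 291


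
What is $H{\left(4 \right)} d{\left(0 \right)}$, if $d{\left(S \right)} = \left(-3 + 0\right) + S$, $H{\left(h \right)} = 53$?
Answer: $-159$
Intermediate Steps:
$d{\left(S \right)} = -3 + S$
$H{\left(4 \right)} d{\left(0 \right)} = 53 \left(-3 + 0\right) = 53 \left(-3\right) = -159$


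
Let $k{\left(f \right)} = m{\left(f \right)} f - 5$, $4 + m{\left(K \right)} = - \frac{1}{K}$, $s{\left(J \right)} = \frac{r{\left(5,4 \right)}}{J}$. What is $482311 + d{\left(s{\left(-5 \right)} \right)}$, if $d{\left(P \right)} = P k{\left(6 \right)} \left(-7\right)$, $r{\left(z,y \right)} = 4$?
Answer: $482143$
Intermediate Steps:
$s{\left(J \right)} = \frac{4}{J}$
$m{\left(K \right)} = -4 - \frac{1}{K}$
$k{\left(f \right)} = -5 + f \left(-4 - \frac{1}{f}\right)$ ($k{\left(f \right)} = \left(-4 - \frac{1}{f}\right) f - 5 = f \left(-4 - \frac{1}{f}\right) - 5 = -5 + f \left(-4 - \frac{1}{f}\right)$)
$d{\left(P \right)} = 210 P$ ($d{\left(P \right)} = P \left(-6 - 24\right) \left(-7\right) = P \left(-30\right) \left(-7\right) = - 30 P \left(-7\right) = 210 P$)
$482311 + d{\left(s{\left(-5 \right)} \right)} = 482311 + 210 \frac{4}{-5} = 482311 + 210 \cdot 4 \left(- \frac{1}{5}\right) = 482311 + 210 \left(- \frac{4}{5}\right) = 482311 - 168 = 482143$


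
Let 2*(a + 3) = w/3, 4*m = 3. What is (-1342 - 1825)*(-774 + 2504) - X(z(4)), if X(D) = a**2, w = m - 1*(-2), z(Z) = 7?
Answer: -3155855881/576 ≈ -5.4789e+6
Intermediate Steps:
m = 3/4 (m = (1/4)*3 = 3/4 ≈ 0.75000)
w = 11/4 (w = 3/4 - 1*(-2) = 3/4 + 2 = 11/4 ≈ 2.7500)
a = -61/24 (a = -3 + ((11/4)/3)/2 = -3 + ((11/4)*(1/3))/2 = -3 + (1/2)*(11/12) = -3 + 11/24 = -61/24 ≈ -2.5417)
X(D) = 3721/576 (X(D) = (-61/24)**2 = 3721/576)
(-1342 - 1825)*(-774 + 2504) - X(z(4)) = (-1342 - 1825)*(-774 + 2504) - 1*3721/576 = -3167*1730 - 3721/576 = -5478910 - 3721/576 = -3155855881/576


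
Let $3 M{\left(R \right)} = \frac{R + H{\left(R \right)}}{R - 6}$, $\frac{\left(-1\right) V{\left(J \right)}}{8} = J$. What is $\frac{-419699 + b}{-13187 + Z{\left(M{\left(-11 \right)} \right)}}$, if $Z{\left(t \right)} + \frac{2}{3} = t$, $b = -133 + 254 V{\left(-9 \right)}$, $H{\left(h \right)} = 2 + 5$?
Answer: $\frac{6826248}{224189} \approx 30.449$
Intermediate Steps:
$V{\left(J \right)} = - 8 J$
$H{\left(h \right)} = 7$
$b = 18155$ ($b = -133 + 254 \left(\left(-8\right) \left(-9\right)\right) = -133 + 254 \cdot 72 = -133 + 18288 = 18155$)
$M{\left(R \right)} = \frac{7 + R}{3 \left(-6 + R\right)}$ ($M{\left(R \right)} = \frac{\left(R + 7\right) \frac{1}{R - 6}}{3} = \frac{\left(7 + R\right) \frac{1}{-6 + R}}{3} = \frac{\frac{1}{-6 + R} \left(7 + R\right)}{3} = \frac{7 + R}{3 \left(-6 + R\right)}$)
$Z{\left(t \right)} = - \frac{2}{3} + t$
$\frac{-419699 + b}{-13187 + Z{\left(M{\left(-11 \right)} \right)}} = \frac{-419699 + 18155}{-13187 - \left(\frac{2}{3} - \frac{7 - 11}{3 \left(-6 - 11\right)}\right)} = - \frac{401544}{-13187 - \left(\frac{2}{3} - \frac{1}{3} \frac{1}{-17} \left(-4\right)\right)} = - \frac{401544}{-13187 - \left(\frac{2}{3} + \frac{1}{51} \left(-4\right)\right)} = - \frac{401544}{-13187 + \left(- \frac{2}{3} + \frac{4}{51}\right)} = - \frac{401544}{-13187 - \frac{10}{17}} = - \frac{401544}{- \frac{224189}{17}} = \left(-401544\right) \left(- \frac{17}{224189}\right) = \frac{6826248}{224189}$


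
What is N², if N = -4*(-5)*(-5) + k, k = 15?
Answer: 7225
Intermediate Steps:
N = -85 (N = -4*(-5)*(-5) + 15 = 20*(-5) + 15 = -100 + 15 = -85)
N² = (-85)² = 7225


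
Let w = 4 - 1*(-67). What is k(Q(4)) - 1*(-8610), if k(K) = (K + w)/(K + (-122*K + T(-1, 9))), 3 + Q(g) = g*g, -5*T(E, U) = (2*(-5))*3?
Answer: 13491786/1567 ≈ 8610.0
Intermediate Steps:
T(E, U) = 6 (T(E, U) = -2*(-5)*3/5 = -(-2)*3 = -⅕*(-30) = 6)
w = 71 (w = 4 + 67 = 71)
Q(g) = -3 + g² (Q(g) = -3 + g*g = -3 + g²)
k(K) = (71 + K)/(6 - 121*K) (k(K) = (K + 71)/(K + (-122*K + 6)) = (71 + K)/(K + (6 - 122*K)) = (71 + K)/(6 - 121*K))
k(Q(4)) - 1*(-8610) = (-71 - (-3 + 4²))/(-6 + 121*(-3 + 4²)) - 1*(-8610) = (-71 - (-3 + 16))/(-6 + 121*(-3 + 16)) + 8610 = (-71 - 1*13)/(-6 + 121*13) + 8610 = (-71 - 13)/(-6 + 1573) + 8610 = -84/1567 + 8610 = 13491786/1567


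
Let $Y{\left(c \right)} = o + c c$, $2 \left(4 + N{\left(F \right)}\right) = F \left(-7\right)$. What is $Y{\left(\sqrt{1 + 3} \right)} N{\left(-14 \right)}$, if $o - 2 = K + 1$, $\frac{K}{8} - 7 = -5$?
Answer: $1035$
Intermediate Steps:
$K = 16$ ($K = 56 + 8 \left(-5\right) = 56 - 40 = 16$)
$N{\left(F \right)} = -4 - \frac{7 F}{2}$ ($N{\left(F \right)} = -4 + \frac{F \left(-7\right)}{2} = -4 + \frac{\left(-7\right) F}{2} = -4 - \frac{7 F}{2}$)
$o = 19$ ($o = 2 + \left(16 + 1\right) = 2 + 17 = 19$)
$Y{\left(c \right)} = 19 + c^{2}$ ($Y{\left(c \right)} = 19 + c c = 19 + c^{2}$)
$Y{\left(\sqrt{1 + 3} \right)} N{\left(-14 \right)} = \left(19 + \left(\sqrt{1 + 3}\right)^{2}\right) \left(-4 - -49\right) = \left(19 + \left(\sqrt{4}\right)^{2}\right) \left(-4 + 49\right) = \left(19 + 2^{2}\right) 45 = \left(19 + 4\right) 45 = 23 \cdot 45 = 1035$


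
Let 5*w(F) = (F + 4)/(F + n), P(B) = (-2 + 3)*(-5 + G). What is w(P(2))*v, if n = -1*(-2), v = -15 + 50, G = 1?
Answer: 0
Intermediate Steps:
P(B) = -4 (P(B) = (-2 + 3)*(-5 + 1) = 1*(-4) = -4)
v = 35
n = 2
w(F) = (4 + F)/(5*(2 + F)) (w(F) = ((F + 4)/(F + 2))/5 = ((4 + F)/(2 + F))/5 = (4 + F)/(5*(2 + F)))
w(P(2))*v = ((4 - 4)/(5*(2 - 4)))*35 = ((1/5)*0/(-2))*35 = ((1/5)*(-1/2)*0)*35 = 0*35 = 0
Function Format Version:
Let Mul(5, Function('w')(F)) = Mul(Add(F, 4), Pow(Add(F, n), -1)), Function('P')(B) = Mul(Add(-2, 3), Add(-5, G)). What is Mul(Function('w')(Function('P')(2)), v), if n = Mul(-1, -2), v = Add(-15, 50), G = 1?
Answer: 0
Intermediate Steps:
Function('P')(B) = -4 (Function('P')(B) = Mul(Add(-2, 3), Add(-5, 1)) = Mul(1, -4) = -4)
v = 35
n = 2
Function('w')(F) = Mul(Rational(1, 5), Pow(Add(2, F), -1), Add(4, F)) (Function('w')(F) = Mul(Rational(1, 5), Mul(Add(F, 4), Pow(Add(F, 2), -1))) = Mul(Rational(1, 5), Mul(Add(4, F), Pow(Add(2, F), -1))) = Mul(Rational(1, 5), Mul(Pow(Add(2, F), -1), Add(4, F))) = Mul(Rational(1, 5), Pow(Add(2, F), -1), Add(4, F)))
Mul(Function('w')(Function('P')(2)), v) = Mul(Mul(Rational(1, 5), Pow(Add(2, -4), -1), Add(4, -4)), 35) = Mul(Mul(Rational(1, 5), Pow(-2, -1), 0), 35) = Mul(Mul(Rational(1, 5), Rational(-1, 2), 0), 35) = Mul(0, 35) = 0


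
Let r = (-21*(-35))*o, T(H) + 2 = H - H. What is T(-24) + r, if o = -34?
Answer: -24992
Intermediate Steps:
T(H) = -2 (T(H) = -2 + (H - H) = -2 + 0 = -2)
r = -24990 (r = -21*(-35)*(-34) = 735*(-34) = -24990)
T(-24) + r = -2 - 24990 = -24992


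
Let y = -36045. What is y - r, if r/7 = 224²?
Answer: -387277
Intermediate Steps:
r = 351232 (r = 7*224² = 7*50176 = 351232)
y - r = -36045 - 1*351232 = -36045 - 351232 = -387277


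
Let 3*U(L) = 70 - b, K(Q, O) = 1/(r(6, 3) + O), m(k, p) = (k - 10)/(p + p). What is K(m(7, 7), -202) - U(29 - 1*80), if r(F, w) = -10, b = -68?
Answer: -9753/212 ≈ -46.005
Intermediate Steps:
m(k, p) = (-10 + k)/(2*p) (m(k, p) = (-10 + k)/((2*p)) = (-10 + k)*(1/(2*p)) = (-10 + k)/(2*p))
K(Q, O) = 1/(-10 + O)
U(L) = 46 (U(L) = (70 - 1*(-68))/3 = (70 + 68)/3 = (⅓)*138 = 46)
K(m(7, 7), -202) - U(29 - 1*80) = 1/(-10 - 202) - 1*46 = 1/(-212) - 46 = -1/212 - 46 = -9753/212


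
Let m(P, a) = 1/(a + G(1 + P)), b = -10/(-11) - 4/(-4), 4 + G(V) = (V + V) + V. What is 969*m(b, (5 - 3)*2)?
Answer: 3553/32 ≈ 111.03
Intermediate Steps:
G(V) = -4 + 3*V (G(V) = -4 + ((V + V) + V) = -4 + (2*V + V) = -4 + 3*V)
b = 21/11 (b = -10*(-1/11) - 4*(-1/4) = 10/11 + 1 = 21/11 ≈ 1.9091)
m(P, a) = 1/(-1 + a + 3*P) (m(P, a) = 1/(a + (-4 + 3*(1 + P))) = 1/(a + (-4 + (3 + 3*P))) = 1/(a + (-1 + 3*P)) = 1/(-1 + a + 3*P))
969*m(b, (5 - 3)*2) = 969/(-1 + (5 - 3)*2 + 3*(21/11)) = 969/(-1 + 2*2 + 63/11) = 969/(-1 + 4 + 63/11) = 969/(96/11) = 969*(11/96) = 3553/32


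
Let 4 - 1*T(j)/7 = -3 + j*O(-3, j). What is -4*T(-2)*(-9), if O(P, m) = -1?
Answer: 1260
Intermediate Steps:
T(j) = 49 + 7*j (T(j) = 28 - 7*(-3 + j*(-1)) = 28 - 7*(-3 - j) = 28 + (21 + 7*j) = 49 + 7*j)
-4*T(-2)*(-9) = -4*(49 + 7*(-2))*(-9) = -4*(49 - 14)*(-9) = -4*35*(-9) = -140*(-9) = 1260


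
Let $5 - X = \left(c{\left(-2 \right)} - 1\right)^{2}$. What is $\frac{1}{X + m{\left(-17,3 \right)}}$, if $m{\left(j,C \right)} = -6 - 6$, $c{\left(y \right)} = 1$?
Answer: $- \frac{1}{7} \approx -0.14286$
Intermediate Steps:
$m{\left(j,C \right)} = -12$
$X = 5$ ($X = 5 - \left(1 - 1\right)^{2} = 5 - 0^{2} = 5 - 0 = 5 + 0 = 5$)
$\frac{1}{X + m{\left(-17,3 \right)}} = \frac{1}{5 - 12} = \frac{1}{-7} = - \frac{1}{7}$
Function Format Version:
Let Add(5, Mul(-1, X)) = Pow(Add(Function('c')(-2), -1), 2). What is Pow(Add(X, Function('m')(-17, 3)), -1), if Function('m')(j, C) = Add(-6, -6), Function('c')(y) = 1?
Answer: Rational(-1, 7) ≈ -0.14286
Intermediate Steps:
Function('m')(j, C) = -12
X = 5 (X = Add(5, Mul(-1, Pow(Add(1, -1), 2))) = Add(5, Mul(-1, Pow(0, 2))) = Add(5, Mul(-1, 0)) = Add(5, 0) = 5)
Pow(Add(X, Function('m')(-17, 3)), -1) = Pow(Add(5, -12), -1) = Pow(-7, -1) = Rational(-1, 7)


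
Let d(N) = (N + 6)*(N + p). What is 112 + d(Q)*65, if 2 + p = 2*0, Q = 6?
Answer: 3232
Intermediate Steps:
p = -2 (p = -2 + 2*0 = -2 + 0 = -2)
d(N) = (-2 + N)*(6 + N) (d(N) = (N + 6)*(N - 2) = (6 + N)*(-2 + N) = (-2 + N)*(6 + N))
112 + d(Q)*65 = 112 + (-12 + 6² + 4*6)*65 = 112 + (-12 + 36 + 24)*65 = 112 + 48*65 = 112 + 3120 = 3232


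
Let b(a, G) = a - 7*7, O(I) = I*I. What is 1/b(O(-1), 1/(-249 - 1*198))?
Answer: -1/48 ≈ -0.020833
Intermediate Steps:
O(I) = I²
b(a, G) = -49 + a (b(a, G) = a - 49 = -49 + a)
1/b(O(-1), 1/(-249 - 1*198)) = 1/(-49 + (-1)²) = 1/(-49 + 1) = 1/(-48) = -1/48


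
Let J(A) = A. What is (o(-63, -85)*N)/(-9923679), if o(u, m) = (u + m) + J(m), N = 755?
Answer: 175915/9923679 ≈ 0.017727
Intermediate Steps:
o(u, m) = u + 2*m (o(u, m) = (u + m) + m = (m + u) + m = u + 2*m)
(o(-63, -85)*N)/(-9923679) = ((-63 + 2*(-85))*755)/(-9923679) = ((-63 - 170)*755)*(-1/9923679) = -233*755*(-1/9923679) = -175915*(-1/9923679) = 175915/9923679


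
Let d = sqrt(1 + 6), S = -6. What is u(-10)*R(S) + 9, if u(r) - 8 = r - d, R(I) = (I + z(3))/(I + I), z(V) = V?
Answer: 17/2 - sqrt(7)/4 ≈ 7.8386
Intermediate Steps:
d = sqrt(7) ≈ 2.6458
R(I) = (3 + I)/(2*I) (R(I) = (I + 3)/(I + I) = (3 + I)/((2*I)) = (3 + I)*(1/(2*I)) = (3 + I)/(2*I))
u(r) = 8 + r - sqrt(7) (u(r) = 8 + (r - sqrt(7)) = 8 + r - sqrt(7))
u(-10)*R(S) + 9 = (8 - 10 - sqrt(7))*((1/2)*(3 - 6)/(-6)) + 9 = (-2 - sqrt(7))*((1/2)*(-1/6)*(-3)) + 9 = (-2 - sqrt(7))*(1/4) + 9 = (-1/2 - sqrt(7)/4) + 9 = 17/2 - sqrt(7)/4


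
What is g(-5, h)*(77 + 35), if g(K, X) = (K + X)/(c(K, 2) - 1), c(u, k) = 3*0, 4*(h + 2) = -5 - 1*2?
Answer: 980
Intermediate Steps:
h = -15/4 (h = -2 + (-5 - 1*2)/4 = -2 + (-5 - 2)/4 = -2 + (¼)*(-7) = -2 - 7/4 = -15/4 ≈ -3.7500)
c(u, k) = 0
g(K, X) = -K - X (g(K, X) = (K + X)/(0 - 1) = (K + X)/(-1) = (K + X)*(-1) = -K - X)
g(-5, h)*(77 + 35) = (-1*(-5) - 1*(-15/4))*(77 + 35) = (5 + 15/4)*112 = (35/4)*112 = 980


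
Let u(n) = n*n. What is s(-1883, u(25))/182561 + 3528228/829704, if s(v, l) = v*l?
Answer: -27695088591/12622632662 ≈ -2.1941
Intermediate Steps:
u(n) = n**2
s(v, l) = l*v
s(-1883, u(25))/182561 + 3528228/829704 = (25**2*(-1883))/182561 + 3528228/829704 = (625*(-1883))*(1/182561) + 3528228*(1/829704) = -1176875*1/182561 + 294019/69142 = -1176875/182561 + 294019/69142 = -27695088591/12622632662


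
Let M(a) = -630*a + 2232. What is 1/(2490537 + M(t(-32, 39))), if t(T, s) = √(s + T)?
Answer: 830923/2071298169687 + 70*√7/690432723229 ≈ 4.0143e-7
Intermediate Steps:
t(T, s) = √(T + s)
M(a) = 2232 - 630*a
1/(2490537 + M(t(-32, 39))) = 1/(2490537 + (2232 - 630*√(-32 + 39))) = 1/(2490537 + (2232 - 630*√7)) = 1/(2492769 - 630*√7)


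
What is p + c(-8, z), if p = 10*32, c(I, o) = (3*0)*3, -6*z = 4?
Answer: 320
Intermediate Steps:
z = -⅔ (z = -⅙*4 = -⅔ ≈ -0.66667)
c(I, o) = 0 (c(I, o) = 0*3 = 0)
p = 320
p + c(-8, z) = 320 + 0 = 320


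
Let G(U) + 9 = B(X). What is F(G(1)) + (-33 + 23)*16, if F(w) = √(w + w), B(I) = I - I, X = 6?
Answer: -160 + 3*I*√2 ≈ -160.0 + 4.2426*I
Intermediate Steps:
B(I) = 0
G(U) = -9 (G(U) = -9 + 0 = -9)
F(w) = √2*√w (F(w) = √(2*w) = √2*√w)
F(G(1)) + (-33 + 23)*16 = √2*√(-9) + (-33 + 23)*16 = √2*(3*I) - 10*16 = 3*I*√2 - 160 = -160 + 3*I*√2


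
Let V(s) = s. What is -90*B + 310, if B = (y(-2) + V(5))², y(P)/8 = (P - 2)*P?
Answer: -428180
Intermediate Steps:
y(P) = 8*P*(-2 + P) (y(P) = 8*((P - 2)*P) = 8*((-2 + P)*P) = 8*(P*(-2 + P)) = 8*P*(-2 + P))
B = 4761 (B = (8*(-2)*(-2 - 2) + 5)² = (8*(-2)*(-4) + 5)² = (64 + 5)² = 69² = 4761)
-90*B + 310 = -90*4761 + 310 = -428490 + 310 = -428180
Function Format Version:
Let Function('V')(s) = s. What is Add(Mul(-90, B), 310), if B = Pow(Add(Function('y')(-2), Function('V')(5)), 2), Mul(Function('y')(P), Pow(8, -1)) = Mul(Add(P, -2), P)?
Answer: -428180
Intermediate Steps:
Function('y')(P) = Mul(8, P, Add(-2, P)) (Function('y')(P) = Mul(8, Mul(Add(P, -2), P)) = Mul(8, Mul(Add(-2, P), P)) = Mul(8, Mul(P, Add(-2, P))) = Mul(8, P, Add(-2, P)))
B = 4761 (B = Pow(Add(Mul(8, -2, Add(-2, -2)), 5), 2) = Pow(Add(Mul(8, -2, -4), 5), 2) = Pow(Add(64, 5), 2) = Pow(69, 2) = 4761)
Add(Mul(-90, B), 310) = Add(Mul(-90, 4761), 310) = Add(-428490, 310) = -428180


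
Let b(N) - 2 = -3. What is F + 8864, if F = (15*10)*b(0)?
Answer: 8714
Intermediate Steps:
b(N) = -1 (b(N) = 2 - 3 = -1)
F = -150 (F = (15*10)*(-1) = 150*(-1) = -150)
F + 8864 = -150 + 8864 = 8714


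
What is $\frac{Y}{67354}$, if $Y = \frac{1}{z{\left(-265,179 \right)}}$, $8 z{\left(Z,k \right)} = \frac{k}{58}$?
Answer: $\frac{232}{6028183} \approx 3.8486 \cdot 10^{-5}$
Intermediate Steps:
$z{\left(Z,k \right)} = \frac{k}{464}$ ($z{\left(Z,k \right)} = \frac{k \frac{1}{58}}{8} = \frac{\frac{1}{58} k}{8} = \frac{k}{464}$)
$Y = \frac{464}{179}$ ($Y = \frac{1}{\frac{1}{464} \cdot 179} = \frac{1}{\frac{179}{464}} = \frac{464}{179} \approx 2.5922$)
$\frac{Y}{67354} = \frac{464}{179 \cdot 67354} = \frac{464}{179} \cdot \frac{1}{67354} = \frac{232}{6028183}$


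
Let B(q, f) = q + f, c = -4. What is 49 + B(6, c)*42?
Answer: 133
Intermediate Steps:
B(q, f) = f + q
49 + B(6, c)*42 = 49 + (-4 + 6)*42 = 49 + 2*42 = 49 + 84 = 133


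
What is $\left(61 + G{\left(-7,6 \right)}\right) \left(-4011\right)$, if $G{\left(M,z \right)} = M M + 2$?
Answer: $-449232$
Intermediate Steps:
$G{\left(M,z \right)} = 2 + M^{2}$ ($G{\left(M,z \right)} = M^{2} + 2 = 2 + M^{2}$)
$\left(61 + G{\left(-7,6 \right)}\right) \left(-4011\right) = \left(61 + \left(2 + \left(-7\right)^{2}\right)\right) \left(-4011\right) = \left(61 + \left(2 + 49\right)\right) \left(-4011\right) = \left(61 + 51\right) \left(-4011\right) = 112 \left(-4011\right) = -449232$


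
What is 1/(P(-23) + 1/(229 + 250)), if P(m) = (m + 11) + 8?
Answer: -479/1915 ≈ -0.25013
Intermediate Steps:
P(m) = 19 + m (P(m) = (11 + m) + 8 = 19 + m)
1/(P(-23) + 1/(229 + 250)) = 1/((19 - 23) + 1/(229 + 250)) = 1/(-4 + 1/479) = 1/(-1915/479) = -479/1915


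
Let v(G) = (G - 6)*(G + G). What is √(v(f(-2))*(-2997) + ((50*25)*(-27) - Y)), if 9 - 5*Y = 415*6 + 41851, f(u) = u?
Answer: I*√3019690/5 ≈ 347.54*I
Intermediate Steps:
v(G) = 2*G*(-6 + G) (v(G) = (-6 + G)*(2*G) = 2*G*(-6 + G))
Y = -44332/5 (Y = 9/5 - (415*6 + 41851)/5 = 9/5 - (2490 + 41851)/5 = 9/5 - ⅕*44341 = 9/5 - 44341/5 = -44332/5 ≈ -8866.4)
√(v(f(-2))*(-2997) + ((50*25)*(-27) - Y)) = √((2*(-2)*(-6 - 2))*(-2997) + ((50*25)*(-27) - 1*(-44332/5))) = √((2*(-2)*(-8))*(-2997) + (1250*(-27) + 44332/5)) = √(32*(-2997) + (-33750 + 44332/5)) = √(-95904 - 124418/5) = √(-603938/5) = I*√3019690/5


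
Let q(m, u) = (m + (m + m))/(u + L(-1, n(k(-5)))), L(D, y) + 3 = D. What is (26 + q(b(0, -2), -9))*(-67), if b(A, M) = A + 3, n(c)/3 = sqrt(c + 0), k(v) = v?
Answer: -22043/13 ≈ -1695.6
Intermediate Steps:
n(c) = 3*sqrt(c) (n(c) = 3*sqrt(c + 0) = 3*sqrt(c))
L(D, y) = -3 + D
b(A, M) = 3 + A
q(m, u) = 3*m/(-4 + u) (q(m, u) = (m + (m + m))/(u + (-3 - 1)) = (m + 2*m)/(u - 4) = (3*m)/(-4 + u) = 3*m/(-4 + u))
(26 + q(b(0, -2), -9))*(-67) = (26 + 3*(3 + 0)/(-4 - 9))*(-67) = (26 + 3*3/(-13))*(-67) = (26 + 3*3*(-1/13))*(-67) = (26 - 9/13)*(-67) = (329/13)*(-67) = -22043/13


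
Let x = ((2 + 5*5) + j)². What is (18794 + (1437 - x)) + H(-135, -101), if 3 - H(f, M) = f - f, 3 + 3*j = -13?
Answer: 177881/9 ≈ 19765.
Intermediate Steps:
j = -16/3 (j = -1 + (⅓)*(-13) = -1 - 13/3 = -16/3 ≈ -5.3333)
x = 4225/9 (x = ((2 + 5*5) - 16/3)² = ((2 + 25) - 16/3)² = (27 - 16/3)² = (65/3)² = 4225/9 ≈ 469.44)
H(f, M) = 3 (H(f, M) = 3 - (f - f) = 3 - 1*0 = 3 + 0 = 3)
(18794 + (1437 - x)) + H(-135, -101) = (18794 + (1437 - 1*4225/9)) + 3 = (18794 + (1437 - 4225/9)) + 3 = (18794 + 8708/9) + 3 = 177854/9 + 3 = 177881/9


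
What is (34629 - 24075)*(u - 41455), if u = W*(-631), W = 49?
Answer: -763835196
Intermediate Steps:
u = -30919 (u = 49*(-631) = -30919)
(34629 - 24075)*(u - 41455) = (34629 - 24075)*(-30919 - 41455) = 10554*(-72374) = -763835196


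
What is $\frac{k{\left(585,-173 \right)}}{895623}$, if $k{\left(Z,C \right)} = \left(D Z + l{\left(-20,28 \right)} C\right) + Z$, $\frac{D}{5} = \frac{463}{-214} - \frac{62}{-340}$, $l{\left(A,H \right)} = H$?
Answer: $- \frac{18288236}{1629138237} \approx -0.011226$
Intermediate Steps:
$D = - \frac{18019}{1819}$ ($D = 5 \left(\frac{463}{-214} - \frac{62}{-340}\right) = 5 \left(463 \left(- \frac{1}{214}\right) - - \frac{31}{170}\right) = 5 \left(- \frac{463}{214} + \frac{31}{170}\right) = 5 \left(- \frac{18019}{9095}\right) = - \frac{18019}{1819} \approx -9.906$)
$k{\left(Z,C \right)} = 28 C - \frac{16200 Z}{1819}$ ($k{\left(Z,C \right)} = \left(- \frac{18019 Z}{1819} + 28 C\right) + Z = \left(28 C - \frac{18019 Z}{1819}\right) + Z = 28 C - \frac{16200 Z}{1819}$)
$\frac{k{\left(585,-173 \right)}}{895623} = \frac{28 \left(-173\right) - \frac{9477000}{1819}}{895623} = \left(-4844 - \frac{9477000}{1819}\right) \frac{1}{895623} = \left(- \frac{18288236}{1819}\right) \frac{1}{895623} = - \frac{18288236}{1629138237}$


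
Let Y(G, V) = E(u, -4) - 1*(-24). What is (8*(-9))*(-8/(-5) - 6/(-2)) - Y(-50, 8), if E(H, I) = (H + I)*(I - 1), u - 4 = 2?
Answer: -1726/5 ≈ -345.20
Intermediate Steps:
u = 6 (u = 4 + 2 = 6)
E(H, I) = (-1 + I)*(H + I) (E(H, I) = (H + I)*(-1 + I) = (-1 + I)*(H + I))
Y(G, V) = 14 (Y(G, V) = ((-4)² - 1*6 - 1*(-4) + 6*(-4)) - 1*(-24) = (16 - 6 + 4 - 24) + 24 = -10 + 24 = 14)
(8*(-9))*(-8/(-5) - 6/(-2)) - Y(-50, 8) = (8*(-9))*(-8/(-5) - 6/(-2)) - 1*14 = -72*(-8*(-⅕) - 6*(-½)) - 14 = -72*(8/5 + 3) - 14 = -72*23/5 - 14 = -1656/5 - 14 = -1726/5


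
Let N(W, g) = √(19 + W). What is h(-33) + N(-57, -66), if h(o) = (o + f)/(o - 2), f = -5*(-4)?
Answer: 13/35 + I*√38 ≈ 0.37143 + 6.1644*I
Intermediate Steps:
f = 20
h(o) = (20 + o)/(-2 + o) (h(o) = (o + 20)/(o - 2) = (20 + o)/(-2 + o))
h(-33) + N(-57, -66) = (20 - 33)/(-2 - 33) + √(19 - 57) = -13/(-35) + √(-38) = -1/35*(-13) + I*√38 = 13/35 + I*√38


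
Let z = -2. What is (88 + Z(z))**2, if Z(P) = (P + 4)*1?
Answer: 8100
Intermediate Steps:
Z(P) = 4 + P (Z(P) = (4 + P)*1 = 4 + P)
(88 + Z(z))**2 = (88 + (4 - 2))**2 = (88 + 2)**2 = 90**2 = 8100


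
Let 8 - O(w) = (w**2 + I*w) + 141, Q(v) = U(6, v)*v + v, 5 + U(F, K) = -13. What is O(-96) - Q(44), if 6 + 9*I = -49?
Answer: -27563/3 ≈ -9187.7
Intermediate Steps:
I = -55/9 (I = -2/3 + (1/9)*(-49) = -2/3 - 49/9 = -55/9 ≈ -6.1111)
U(F, K) = -18 (U(F, K) = -5 - 13 = -18)
Q(v) = -17*v (Q(v) = -18*v + v = -17*v)
O(w) = -133 - w**2 + 55*w/9 (O(w) = 8 - ((w**2 - 55*w/9) + 141) = 8 - (141 + w**2 - 55*w/9) = 8 + (-141 - w**2 + 55*w/9) = -133 - w**2 + 55*w/9)
O(-96) - Q(44) = (-133 - 1*(-96)**2 + (55/9)*(-96)) - (-17)*44 = (-133 - 1*9216 - 1760/3) - 1*(-748) = (-133 - 9216 - 1760/3) + 748 = -29807/3 + 748 = -27563/3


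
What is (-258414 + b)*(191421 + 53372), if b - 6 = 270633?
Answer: 2992594425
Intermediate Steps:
b = 270639 (b = 6 + 270633 = 270639)
(-258414 + b)*(191421 + 53372) = (-258414 + 270639)*(191421 + 53372) = 12225*244793 = 2992594425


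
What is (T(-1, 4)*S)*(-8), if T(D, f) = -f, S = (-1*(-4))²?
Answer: 512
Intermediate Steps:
S = 16 (S = 4² = 16)
(T(-1, 4)*S)*(-8) = (-1*4*16)*(-8) = -4*16*(-8) = -64*(-8) = 512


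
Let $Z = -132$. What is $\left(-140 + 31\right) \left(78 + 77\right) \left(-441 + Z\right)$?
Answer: $9680835$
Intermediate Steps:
$\left(-140 + 31\right) \left(78 + 77\right) \left(-441 + Z\right) = \left(-140 + 31\right) \left(78 + 77\right) \left(-441 - 132\right) = \left(-109\right) 155 \left(-573\right) = \left(-16895\right) \left(-573\right) = 9680835$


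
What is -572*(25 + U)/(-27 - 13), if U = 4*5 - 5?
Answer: 572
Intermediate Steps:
U = 15 (U = 20 - 5 = 15)
-572*(25 + U)/(-27 - 13) = -572*(25 + 15)/(-27 - 13) = -22880/(-40) = -22880*(-1)/40 = -572*(-1) = 572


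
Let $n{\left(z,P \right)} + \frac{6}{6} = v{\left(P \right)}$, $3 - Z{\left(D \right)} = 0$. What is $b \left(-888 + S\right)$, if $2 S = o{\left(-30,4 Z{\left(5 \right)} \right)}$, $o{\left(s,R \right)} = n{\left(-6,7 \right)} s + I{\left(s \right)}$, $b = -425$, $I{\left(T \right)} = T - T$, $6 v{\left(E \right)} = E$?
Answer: $\frac{756925}{2} \approx 3.7846 \cdot 10^{5}$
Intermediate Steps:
$v{\left(E \right)} = \frac{E}{6}$
$I{\left(T \right)} = 0$
$Z{\left(D \right)} = 3$ ($Z{\left(D \right)} = 3 - 0 = 3 + 0 = 3$)
$n{\left(z,P \right)} = -1 + \frac{P}{6}$
$o{\left(s,R \right)} = \frac{s}{6}$ ($o{\left(s,R \right)} = \left(-1 + \frac{1}{6} \cdot 7\right) s + 0 = \left(-1 + \frac{7}{6}\right) s + 0 = \frac{s}{6} + 0 = \frac{s}{6}$)
$S = - \frac{5}{2}$ ($S = \frac{\frac{1}{6} \left(-30\right)}{2} = \frac{1}{2} \left(-5\right) = - \frac{5}{2} \approx -2.5$)
$b \left(-888 + S\right) = - 425 \left(-888 - \frac{5}{2}\right) = \left(-425\right) \left(- \frac{1781}{2}\right) = \frac{756925}{2}$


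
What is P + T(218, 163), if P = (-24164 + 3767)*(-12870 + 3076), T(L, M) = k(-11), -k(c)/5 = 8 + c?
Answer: 199768233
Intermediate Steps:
k(c) = -40 - 5*c (k(c) = -5*(8 + c) = -40 - 5*c)
T(L, M) = 15 (T(L, M) = -40 - 5*(-11) = -40 + 55 = 15)
P = 199768218 (P = -20397*(-9794) = 199768218)
P + T(218, 163) = 199768218 + 15 = 199768233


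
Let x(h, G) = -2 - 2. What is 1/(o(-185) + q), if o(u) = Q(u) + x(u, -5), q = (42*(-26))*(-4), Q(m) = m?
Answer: 1/4179 ≈ 0.00023929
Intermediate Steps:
x(h, G) = -4
q = 4368 (q = -1092*(-4) = 4368)
o(u) = -4 + u (o(u) = u - 4 = -4 + u)
1/(o(-185) + q) = 1/((-4 - 185) + 4368) = 1/(-189 + 4368) = 1/4179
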